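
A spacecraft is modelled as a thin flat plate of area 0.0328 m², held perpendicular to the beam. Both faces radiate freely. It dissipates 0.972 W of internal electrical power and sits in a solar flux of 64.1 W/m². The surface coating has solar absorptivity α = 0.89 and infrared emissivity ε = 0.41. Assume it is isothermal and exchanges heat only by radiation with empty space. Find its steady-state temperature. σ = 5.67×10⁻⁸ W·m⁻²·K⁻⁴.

At steady state, absorbed solar power + internal power = radiated power.
Absorbed: α·S·A_cross = 0.89·64.1·0.03280 = 1.871 W (cross-section A).
Total input = 1.871 + 0.972 = 2.843 W.
Radiated: εσ·A_surf·T⁴ with A_surf = 2A = 0.06560 m².
T⁴ = 2.843/(0.41·5.67×10⁻⁸·0.06560) = 1.864×10⁹ K⁴.

T ≈ 208 K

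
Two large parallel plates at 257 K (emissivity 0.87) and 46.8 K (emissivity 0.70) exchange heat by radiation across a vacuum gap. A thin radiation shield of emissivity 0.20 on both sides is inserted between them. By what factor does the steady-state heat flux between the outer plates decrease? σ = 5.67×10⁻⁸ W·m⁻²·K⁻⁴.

factor ≈ 6.70

Without shield: q₀ = σΔ(T⁴)/(1/ε₁+1/ε₂−1) with denominator 1.578.
With shield the two gaps are in series; the resistances add: (1/ε₁+1/ε_s−1)+(1/ε_s+1/ε₂−1) = 5.149+5.429 = 10.58.
Heat-flux ratio q₀/q = 10.58/1.578.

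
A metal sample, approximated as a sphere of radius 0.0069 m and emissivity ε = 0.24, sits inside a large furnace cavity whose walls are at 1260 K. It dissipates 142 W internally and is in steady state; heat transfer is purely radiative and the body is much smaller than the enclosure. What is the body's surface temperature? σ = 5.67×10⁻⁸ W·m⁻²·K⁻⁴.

For a small grey body in a large enclosure, net radiated power = εσA(T⁴ − T_w⁴).
Steady state: P = εσA(T⁴ − T_w⁴) with A = 4πr² = 5.983×10⁻⁴ m².
T⁴ = P/(εσA) + T_w⁴ = 142/(0.24·5.67×10⁻⁸·5.983×10⁻⁴) + (1260)⁴
    = 1.744×10¹³ + 2.520×10¹² = 1.996×10¹³ K⁴.

T ≈ 2110 K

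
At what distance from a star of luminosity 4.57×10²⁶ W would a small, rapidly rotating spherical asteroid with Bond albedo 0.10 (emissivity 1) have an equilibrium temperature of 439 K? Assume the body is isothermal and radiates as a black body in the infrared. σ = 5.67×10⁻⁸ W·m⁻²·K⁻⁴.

d ≈ 6.23×10¹⁰ m

For an isothermal black-emitting sphere, (1−a)S·πr² = σ·4πr²·T⁴ ⇒ S = 4σT⁴/(1−a).
S = 4·5.67×10⁻⁸·(439)⁴/0.900 = 9360 W/m².
Flux falls as S = L/(4πd²), so d = √(L/(4πS)) = √(4.57×10²⁶/(4π·9360)).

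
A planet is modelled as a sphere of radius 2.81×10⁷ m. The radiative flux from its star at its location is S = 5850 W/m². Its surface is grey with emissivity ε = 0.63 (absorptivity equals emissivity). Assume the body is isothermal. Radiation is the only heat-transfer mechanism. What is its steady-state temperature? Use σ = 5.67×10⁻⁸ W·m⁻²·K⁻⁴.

At equilibrium, absorbed power = emitted power.
Absorbing cross-section = πr² = 2.481×10¹⁵ m²; emitting surface = 4πr² = 9.923×10¹⁵ m² (ratio 4).
εS·A_cross = εσ·A_surf·T⁴  ⇒  T⁴ = S/(4σ)   (ε cancels).
T⁴ = 5850/(4·5.67×10⁻⁸) = 2.579×10¹⁰ K⁴.
T = (2.579×10¹⁰)^(1/4).

T ≈ 401 K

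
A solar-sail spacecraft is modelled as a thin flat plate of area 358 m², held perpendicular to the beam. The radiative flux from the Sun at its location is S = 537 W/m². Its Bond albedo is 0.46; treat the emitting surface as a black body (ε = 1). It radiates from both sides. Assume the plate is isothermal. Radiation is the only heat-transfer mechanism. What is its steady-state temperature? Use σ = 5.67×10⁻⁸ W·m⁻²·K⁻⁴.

At equilibrium, absorbed power = emitted power.
Absorbing cross-section = A = 358.0 m²; emitting surface = 2A = 716.0 m² (ratio 2).
(1−a)S·A_cross = εσ·A_surf·T⁴  ⇒  T⁴ = (1−a)S/(2σ).
T⁴ = 0.540·537/(2·5.67×10⁻⁸) = 2.557×10⁹ K⁴.
T = (2.557×10⁹)^(1/4).

T ≈ 225 K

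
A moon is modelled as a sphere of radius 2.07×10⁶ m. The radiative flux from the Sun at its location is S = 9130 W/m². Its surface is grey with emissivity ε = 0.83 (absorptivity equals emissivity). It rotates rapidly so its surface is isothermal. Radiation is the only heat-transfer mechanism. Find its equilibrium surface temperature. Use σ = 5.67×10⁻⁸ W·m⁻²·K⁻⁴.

At equilibrium, absorbed power = emitted power.
Absorbing cross-section = πr² = 1.346×10¹³ m²; emitting surface = 4πr² = 5.385×10¹³ m² (ratio 4).
εS·A_cross = εσ·A_surf·T⁴  ⇒  T⁴ = S/(4σ)   (ε cancels).
T⁴ = 9130/(4·5.67×10⁻⁸) = 4.026×10¹⁰ K⁴.
T = (4.026×10¹⁰)^(1/4).

T ≈ 448 K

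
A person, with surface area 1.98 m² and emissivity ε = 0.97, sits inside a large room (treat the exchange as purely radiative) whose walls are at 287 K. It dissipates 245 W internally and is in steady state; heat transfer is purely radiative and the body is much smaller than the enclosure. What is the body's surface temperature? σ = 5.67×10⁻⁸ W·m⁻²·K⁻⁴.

T ≈ 308 K

For a small grey body in a large enclosure, net radiated power = εσA(T⁴ − T_w⁴).
Steady state: P = εσA(T⁴ − T_w⁴) with A = 1.98 m².
T⁴ = P/(εσA) + T_w⁴ = 245/(0.97·5.67×10⁻⁸·1.980) + (287)⁴
    = 2.250×10⁹ + 6.785×10⁹ = 9.034×10⁹ K⁴.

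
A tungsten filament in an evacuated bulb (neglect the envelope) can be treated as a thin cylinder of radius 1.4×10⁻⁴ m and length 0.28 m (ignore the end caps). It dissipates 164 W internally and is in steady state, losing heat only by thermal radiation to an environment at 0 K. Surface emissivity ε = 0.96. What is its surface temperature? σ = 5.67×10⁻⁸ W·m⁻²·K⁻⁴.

T ≈ 1870 K

Steady state: internal power = radiated power, P = εσA T⁴.
Radiating area A = 2πrL = 2.463×10⁻⁴ m².
T⁴ = P/(εσA) = 164/(0.96·5.67×10⁻⁸·2.463×10⁻⁴) = 1.223×10¹³ K⁴.
T = (1.223×10¹³)^(1/4).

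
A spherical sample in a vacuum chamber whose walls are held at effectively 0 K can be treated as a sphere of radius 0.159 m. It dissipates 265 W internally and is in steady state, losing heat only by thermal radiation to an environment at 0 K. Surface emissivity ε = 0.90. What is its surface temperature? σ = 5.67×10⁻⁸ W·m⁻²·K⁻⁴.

Steady state: internal power = radiated power, P = εσA T⁴.
Radiating area A = 4πr² = 0.3177 m².
T⁴ = P/(εσA) = 265/(0.90·5.67×10⁻⁸·0.3177) = 1.635×10¹⁰ K⁴.
T = (1.635×10¹⁰)^(1/4).

T ≈ 358 K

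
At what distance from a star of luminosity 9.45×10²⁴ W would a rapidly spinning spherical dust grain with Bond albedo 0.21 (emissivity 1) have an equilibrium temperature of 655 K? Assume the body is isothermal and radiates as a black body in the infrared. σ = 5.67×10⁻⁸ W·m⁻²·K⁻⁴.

For an isothermal black-emitting sphere, (1−a)S·πr² = σ·4πr²·T⁴ ⇒ S = 4σT⁴/(1−a).
S = 4·5.67×10⁻⁸·(655)⁴/0.790 = 52840 W/m².
Flux falls as S = L/(4πd²), so d = √(L/(4πS)) = √(9.45×10²⁴/(4π·52840)).

d ≈ 3.77×10⁹ m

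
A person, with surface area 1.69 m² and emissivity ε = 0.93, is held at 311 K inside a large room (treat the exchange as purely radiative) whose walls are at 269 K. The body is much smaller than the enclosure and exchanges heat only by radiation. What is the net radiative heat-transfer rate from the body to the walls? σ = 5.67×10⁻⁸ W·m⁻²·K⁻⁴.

For a small grey body in a large enclosure: P_net = εσA(T_body⁴ − T_wall⁴).
A = 1.69 m²; T_body⁴ − T_wall⁴ = 9.355×10⁹ − 5.236×10⁹ = 4.119×10⁹ K⁴.
|P_net| = 0.93·5.67×10⁻⁸·1.690·4.119×10⁹.

P_net ≈ 367 W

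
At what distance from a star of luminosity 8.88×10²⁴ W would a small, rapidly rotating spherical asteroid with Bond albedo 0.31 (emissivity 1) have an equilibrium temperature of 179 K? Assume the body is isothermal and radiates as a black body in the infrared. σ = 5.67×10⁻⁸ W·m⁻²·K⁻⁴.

For an isothermal black-emitting sphere, (1−a)S·πr² = σ·4πr²·T⁴ ⇒ S = 4σT⁴/(1−a).
S = 4·5.67×10⁻⁸·(179)⁴/0.690 = 337.4 W/m².
Flux falls as S = L/(4πd²), so d = √(L/(4πS)) = √(8.88×10²⁴/(4π·337.4)).

d ≈ 4.58×10¹⁰ m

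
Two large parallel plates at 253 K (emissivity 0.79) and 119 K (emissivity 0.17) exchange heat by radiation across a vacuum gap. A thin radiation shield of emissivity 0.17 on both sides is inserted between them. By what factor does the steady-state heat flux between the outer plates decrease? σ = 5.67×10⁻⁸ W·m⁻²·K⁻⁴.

Without shield: q₀ = σΔ(T⁴)/(1/ε₁+1/ε₂−1) with denominator 6.148.
With shield the two gaps are in series; the resistances add: (1/ε₁+1/ε_s−1)+(1/ε_s+1/ε₂−1) = 6.148+10.76 = 16.91.
Heat-flux ratio q₀/q = 16.91/6.148.

factor ≈ 2.75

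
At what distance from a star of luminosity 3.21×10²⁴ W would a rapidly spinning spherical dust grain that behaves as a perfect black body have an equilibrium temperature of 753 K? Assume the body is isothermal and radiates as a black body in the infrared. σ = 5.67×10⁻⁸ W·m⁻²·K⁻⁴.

d ≈ 1.87×10⁹ m

For an isothermal black-emitting sphere, (1−a)S·πr² = σ·4πr²·T⁴ ⇒ S = 4σT⁴/(1−a).
S = 4·5.67×10⁻⁸·(753)⁴/1.00 = 72920 W/m².
Flux falls as S = L/(4πd²), so d = √(L/(4πS)) = √(3.21×10²⁴/(4π·72920)).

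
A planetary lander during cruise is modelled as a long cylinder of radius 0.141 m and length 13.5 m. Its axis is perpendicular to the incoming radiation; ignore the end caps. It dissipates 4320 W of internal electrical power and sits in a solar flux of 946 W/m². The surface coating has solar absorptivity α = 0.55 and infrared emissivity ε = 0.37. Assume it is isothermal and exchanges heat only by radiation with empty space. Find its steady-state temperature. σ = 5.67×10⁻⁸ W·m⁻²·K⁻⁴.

At steady state, absorbed solar power + internal power = radiated power.
Absorbed: α·S·A_cross = 0.55·946·3.807 = 1981 W (cross-section 2rL).
Total input = 1981 + 4320 = 6301 W.
Radiated: εσ·A_surf·T⁴ with A_surf = 2πrL = 11.96 m².
T⁴ = 6301/(0.37·5.67×10⁻⁸·11.96) = 2.511×10¹⁰ K⁴.

T ≈ 398 K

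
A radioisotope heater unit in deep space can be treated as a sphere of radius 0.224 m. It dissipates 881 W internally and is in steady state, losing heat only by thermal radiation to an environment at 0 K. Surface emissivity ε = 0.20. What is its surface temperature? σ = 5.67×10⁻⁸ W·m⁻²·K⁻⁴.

T ≈ 592 K

Steady state: internal power = radiated power, P = εσA T⁴.
Radiating area A = 4πr² = 0.6305 m².
T⁴ = P/(εσA) = 881/(0.20·5.67×10⁻⁸·0.6305) = 1.232×10¹¹ K⁴.
T = (1.232×10¹¹)^(1/4).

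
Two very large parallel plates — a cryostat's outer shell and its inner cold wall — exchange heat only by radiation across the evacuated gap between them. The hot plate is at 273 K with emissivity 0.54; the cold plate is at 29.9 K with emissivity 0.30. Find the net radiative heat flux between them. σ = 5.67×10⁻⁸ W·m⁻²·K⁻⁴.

q ≈ 75.2 W/m²

For two infinite grey parallel plates, q = σ(T₁⁴ − T₂⁴)/(1/ε₁ + 1/ε₂ − 1).
T₁⁴ − T₂⁴ = 5.555×10⁹ − 7.993×10⁵ = 5.554×10⁹ K⁴.
1/ε₁ + 1/ε₂ − 1 = 1.852 + 3.333 − 1 = 4.185.
q = 5.67×10⁻⁸ × 5.554×10⁹ / 4.185.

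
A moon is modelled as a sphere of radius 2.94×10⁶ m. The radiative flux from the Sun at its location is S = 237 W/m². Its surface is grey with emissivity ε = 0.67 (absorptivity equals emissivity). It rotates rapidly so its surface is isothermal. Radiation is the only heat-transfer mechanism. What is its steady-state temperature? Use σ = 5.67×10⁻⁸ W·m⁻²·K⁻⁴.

T ≈ 180 K

At equilibrium, absorbed power = emitted power.
Absorbing cross-section = πr² = 2.715×10¹³ m²; emitting surface = 4πr² = 1.086×10¹⁴ m² (ratio 4).
εS·A_cross = εσ·A_surf·T⁴  ⇒  T⁴ = S/(4σ)   (ε cancels).
T⁴ = 237/(4·5.67×10⁻⁸) = 1.045×10⁹ K⁴.
T = (1.045×10⁹)^(1/4).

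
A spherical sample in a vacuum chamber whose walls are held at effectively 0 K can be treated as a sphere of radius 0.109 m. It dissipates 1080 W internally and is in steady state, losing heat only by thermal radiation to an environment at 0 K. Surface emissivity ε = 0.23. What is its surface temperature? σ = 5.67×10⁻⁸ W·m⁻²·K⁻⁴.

T ≈ 863 K

Steady state: internal power = radiated power, P = εσA T⁴.
Radiating area A = 4πr² = 0.1493 m².
T⁴ = P/(εσA) = 1080/(0.23·5.67×10⁻⁸·0.1493) = 5.547×10¹¹ K⁴.
T = (5.547×10¹¹)^(1/4).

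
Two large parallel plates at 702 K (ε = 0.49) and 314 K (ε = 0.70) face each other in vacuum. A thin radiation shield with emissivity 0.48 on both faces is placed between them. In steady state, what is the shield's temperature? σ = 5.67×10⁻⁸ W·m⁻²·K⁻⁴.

In steady state the net flux on the hot side equals that on the cold side.
σ(T₁⁴−T_s⁴)/D₁ = σ(T_s⁴−T₂⁴)/D₂, with D₁ = 1/ε₁+1/ε_s−1 = 3.124, D₂ = 1/ε_s+1/ε₂−1 = 2.512.
Solve for T_s⁴: T_s⁴ = (D₂·T₁⁴ + D₁·T₂⁴)/(D₁+D₂) = 1.136×10¹¹ K⁴.

T_s ≈ 581 K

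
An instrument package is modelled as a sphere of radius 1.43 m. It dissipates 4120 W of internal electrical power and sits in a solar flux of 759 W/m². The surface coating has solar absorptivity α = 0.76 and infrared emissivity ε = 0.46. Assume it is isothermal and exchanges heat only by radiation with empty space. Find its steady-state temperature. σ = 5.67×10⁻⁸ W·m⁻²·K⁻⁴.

T ≈ 329 K

At steady state, absorbed solar power + internal power = radiated power.
Absorbed: α·S·A_cross = 0.76·759·6.424 = 3706 W (cross-section πr²).
Total input = 3706 + 4120 = 7826 W.
Radiated: εσ·A_surf·T⁴ with A_surf = 4πr² = 25.70 m².
T⁴ = 7826/(0.46·5.67×10⁻⁸·25.70) = 1.168×10¹⁰ K⁴.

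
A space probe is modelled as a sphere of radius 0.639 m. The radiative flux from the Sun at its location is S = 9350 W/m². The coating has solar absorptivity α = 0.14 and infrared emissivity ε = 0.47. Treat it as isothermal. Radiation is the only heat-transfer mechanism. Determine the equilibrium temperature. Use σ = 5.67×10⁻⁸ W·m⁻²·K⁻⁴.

T ≈ 333 K

At equilibrium, absorbed power = emitted power.
Absorbing cross-section = πr² = 1.283 m²; emitting surface = 4πr² = 5.131 m² (ratio 4).
αS·A_cross = εσ·A_surf·T⁴  ⇒  T⁴ = αS/(ε·4σ).
T⁴ = 0.140·9350/(0.47·4·5.67×10⁻⁸) = 1.228×10¹⁰ K⁴.
T = (1.228×10¹⁰)^(1/4).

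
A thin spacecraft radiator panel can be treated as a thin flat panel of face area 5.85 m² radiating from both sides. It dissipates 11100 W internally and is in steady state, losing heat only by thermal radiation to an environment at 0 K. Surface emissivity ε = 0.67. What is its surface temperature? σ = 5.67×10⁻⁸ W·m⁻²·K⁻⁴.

Steady state: internal power = radiated power, P = εσA T⁴.
Radiating area A = 2·5.85 = 11.70 m².
T⁴ = P/(εσA) = 11100/(0.67·5.67×10⁻⁸·11.70) = 2.497×10¹⁰ K⁴.
T = (2.497×10¹⁰)^(1/4).

T ≈ 398 K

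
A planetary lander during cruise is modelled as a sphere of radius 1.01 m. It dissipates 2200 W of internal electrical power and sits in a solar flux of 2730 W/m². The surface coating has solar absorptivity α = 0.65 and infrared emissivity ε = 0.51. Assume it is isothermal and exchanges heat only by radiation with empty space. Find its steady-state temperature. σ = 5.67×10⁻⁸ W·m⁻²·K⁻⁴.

T ≈ 382 K

At steady state, absorbed solar power + internal power = radiated power.
Absorbed: α·S·A_cross = 0.65·2730·3.205 = 5687 W (cross-section πr²).
Total input = 5687 + 2200 = 7887 W.
Radiated: εσ·A_surf·T⁴ with A_surf = 4πr² = 12.82 m².
T⁴ = 7887/(0.51·5.67×10⁻⁸·12.82) = 2.128×10¹⁰ K⁴.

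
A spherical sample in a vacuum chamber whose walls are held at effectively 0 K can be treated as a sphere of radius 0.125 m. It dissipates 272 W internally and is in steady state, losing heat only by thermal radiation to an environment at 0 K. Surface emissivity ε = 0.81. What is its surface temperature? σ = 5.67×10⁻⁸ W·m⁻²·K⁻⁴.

Steady state: internal power = radiated power, P = εσA T⁴.
Radiating area A = 4πr² = 0.1963 m².
T⁴ = P/(εσA) = 272/(0.81·5.67×10⁻⁸·0.1963) = 3.016×10¹⁰ K⁴.
T = (3.016×10¹⁰)^(1/4).

T ≈ 417 K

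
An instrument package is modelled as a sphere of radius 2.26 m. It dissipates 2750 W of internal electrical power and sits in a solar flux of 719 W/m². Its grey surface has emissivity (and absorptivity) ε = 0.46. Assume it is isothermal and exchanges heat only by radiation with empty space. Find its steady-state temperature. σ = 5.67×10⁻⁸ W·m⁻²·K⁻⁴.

At steady state, absorbed solar power + internal power = radiated power.
Absorbed: α·S·A_cross = 0.46·719·16.05 = 5307 W (cross-section πr²).
Total input = 5307 + 2750 = 8057 W.
Radiated: εσ·A_surf·T⁴ with A_surf = 4πr² = 64.18 m².
T⁴ = 8057/(0.46·5.67×10⁻⁸·64.18) = 4.813×10⁹ K⁴.

T ≈ 263 K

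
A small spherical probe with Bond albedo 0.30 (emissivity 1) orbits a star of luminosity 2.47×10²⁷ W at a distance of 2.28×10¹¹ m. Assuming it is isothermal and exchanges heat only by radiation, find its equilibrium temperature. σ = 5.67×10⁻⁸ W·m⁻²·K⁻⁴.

First find the stellar flux at distance d: S = L/(4πd²) = 2.47×10²⁷/(4π·(2.28×10¹¹)²) = 3781 W/m².
For an isothermal sphere, absorbed (1−a)S·πr² = emitted σ·4πr²·T⁴, so T⁴ = (1−a)S/(4σ).
T⁴ = 0.700·3781/(4·5.67×10⁻⁸) = 1.167×10¹⁰ K⁴.

T ≈ 329 K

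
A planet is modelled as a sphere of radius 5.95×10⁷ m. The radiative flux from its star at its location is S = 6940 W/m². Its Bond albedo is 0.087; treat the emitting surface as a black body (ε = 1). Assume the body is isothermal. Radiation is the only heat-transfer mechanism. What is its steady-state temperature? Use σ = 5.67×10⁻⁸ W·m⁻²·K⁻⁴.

T ≈ 409 K

At equilibrium, absorbed power = emitted power.
Absorbing cross-section = πr² = 1.112×10¹⁶ m²; emitting surface = 4πr² = 4.449×10¹⁶ m² (ratio 4).
(1−a)S·A_cross = εσ·A_surf·T⁴  ⇒  T⁴ = (1−a)S/(4σ).
T⁴ = 0.913·6940/(4·5.67×10⁻⁸) = 2.794×10¹⁰ K⁴.
T = (2.794×10¹⁰)^(1/4).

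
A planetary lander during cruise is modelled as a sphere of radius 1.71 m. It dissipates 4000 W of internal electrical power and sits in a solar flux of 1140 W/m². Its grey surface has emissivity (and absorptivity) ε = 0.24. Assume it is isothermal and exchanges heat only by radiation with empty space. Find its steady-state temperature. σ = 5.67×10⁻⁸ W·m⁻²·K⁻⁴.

T ≈ 338 K

At steady state, absorbed solar power + internal power = radiated power.
Absorbed: α·S·A_cross = 0.24·1140·9.186 = 2513 W (cross-section πr²).
Total input = 2513 + 4000 = 6513 W.
Radiated: εσ·A_surf·T⁴ with A_surf = 4πr² = 36.75 m².
T⁴ = 6513/(0.24·5.67×10⁻⁸·36.75) = 1.303×10¹⁰ K⁴.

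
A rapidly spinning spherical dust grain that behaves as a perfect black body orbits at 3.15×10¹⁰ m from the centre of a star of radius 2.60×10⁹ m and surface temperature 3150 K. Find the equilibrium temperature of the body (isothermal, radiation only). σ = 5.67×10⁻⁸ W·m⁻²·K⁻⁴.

T ≈ 640 K

The star's surface emits σT_*⁴; at distance d the flux is S = σT_*⁴(R_*/d)².
S = 5.67×10⁻⁸·(3150)⁴·(2.60×10⁹/3.15×10¹⁰)² = 38030 W/m².
For an isothermal sphere T⁴ = (1−a)S/(4σ) = 1.677×10¹¹ K⁴.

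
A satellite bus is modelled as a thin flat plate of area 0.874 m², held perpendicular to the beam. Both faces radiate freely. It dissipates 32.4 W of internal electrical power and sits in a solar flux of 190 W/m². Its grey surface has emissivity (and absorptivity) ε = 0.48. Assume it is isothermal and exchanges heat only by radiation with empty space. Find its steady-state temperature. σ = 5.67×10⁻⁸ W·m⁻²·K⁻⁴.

At steady state, absorbed solar power + internal power = radiated power.
Absorbed: α·S·A_cross = 0.48·190·0.8740 = 79.71 W (cross-section A).
Total input = 79.71 + 32.4 = 112.1 W.
Radiated: εσ·A_surf·T⁴ with A_surf = 2A = 1.748 m².
T⁴ = 112.1/(0.48·5.67×10⁻⁸·1.748) = 2.357×10⁹ K⁴.

T ≈ 220 K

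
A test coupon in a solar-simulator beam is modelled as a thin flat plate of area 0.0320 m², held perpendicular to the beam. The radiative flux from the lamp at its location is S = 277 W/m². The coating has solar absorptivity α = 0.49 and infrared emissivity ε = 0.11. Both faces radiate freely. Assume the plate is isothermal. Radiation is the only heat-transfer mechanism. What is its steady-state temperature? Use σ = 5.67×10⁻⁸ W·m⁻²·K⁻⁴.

At equilibrium, absorbed power = emitted power.
Absorbing cross-section = A = 0.03200 m²; emitting surface = 2A = 0.06400 m² (ratio 2).
αS·A_cross = εσ·A_surf·T⁴  ⇒  T⁴ = αS/(ε·2σ).
T⁴ = 0.490·277/(0.11·2·5.67×10⁻⁸) = 1.088×10¹⁰ K⁴.
T = (1.088×10¹⁰)^(1/4).

T ≈ 323 K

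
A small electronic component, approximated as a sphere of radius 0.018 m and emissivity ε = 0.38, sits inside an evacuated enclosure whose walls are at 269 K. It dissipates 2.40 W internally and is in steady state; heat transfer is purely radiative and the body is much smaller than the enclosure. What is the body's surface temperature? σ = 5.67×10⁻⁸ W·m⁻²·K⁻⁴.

T ≈ 425 K

For a small grey body in a large enclosure, net radiated power = εσA(T⁴ − T_w⁴).
Steady state: P = εσA(T⁴ − T_w⁴) with A = 4πr² = 0.004072 m².
T⁴ = P/(εσA) + T_w⁴ = 2.40/(0.38·5.67×10⁻⁸·0.004072) + (269)⁴
    = 2.736×10¹⁰ + 5.236×10⁹ = 3.259×10¹⁰ K⁴.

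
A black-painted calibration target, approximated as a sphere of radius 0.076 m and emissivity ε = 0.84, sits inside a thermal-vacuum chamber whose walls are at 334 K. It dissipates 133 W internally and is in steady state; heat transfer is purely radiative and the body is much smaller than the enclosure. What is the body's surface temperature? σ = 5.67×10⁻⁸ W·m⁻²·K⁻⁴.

For a small grey body in a large enclosure, net radiated power = εσA(T⁴ − T_w⁴).
Steady state: P = εσA(T⁴ − T_w⁴) with A = 4πr² = 0.07258 m².
T⁴ = P/(εσA) + T_w⁴ = 133/(0.84·5.67×10⁻⁸·0.07258) + (334)⁴
    = 3.847×10¹⁰ + 1.244×10¹⁰ = 5.092×10¹⁰ K⁴.

T ≈ 475 K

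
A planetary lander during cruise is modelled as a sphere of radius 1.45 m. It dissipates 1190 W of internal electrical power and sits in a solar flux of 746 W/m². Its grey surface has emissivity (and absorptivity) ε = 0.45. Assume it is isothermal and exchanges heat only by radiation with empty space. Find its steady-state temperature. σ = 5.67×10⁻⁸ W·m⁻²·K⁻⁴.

At steady state, absorbed solar power + internal power = radiated power.
Absorbed: α·S·A_cross = 0.45·746·6.605 = 2217 W (cross-section πr²).
Total input = 2217 + 1190 = 3407 W.
Radiated: εσ·A_surf·T⁴ with A_surf = 4πr² = 26.42 m².
T⁴ = 3407/(0.45·5.67×10⁻⁸·26.42) = 5.054×10⁹ K⁴.

T ≈ 267 K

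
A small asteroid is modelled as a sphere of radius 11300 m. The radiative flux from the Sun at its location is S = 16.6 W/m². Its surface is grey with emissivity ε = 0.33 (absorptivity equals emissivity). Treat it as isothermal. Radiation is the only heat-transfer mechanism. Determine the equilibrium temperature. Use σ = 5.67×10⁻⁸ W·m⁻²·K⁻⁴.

At equilibrium, absorbed power = emitted power.
Absorbing cross-section = πr² = 4.011×10⁸ m²; emitting surface = 4πr² = 1.605×10⁹ m² (ratio 4).
εS·A_cross = εσ·A_surf·T⁴  ⇒  T⁴ = S/(4σ)   (ε cancels).
T⁴ = 16.6/(4·5.67×10⁻⁸) = 7.319×10⁷ K⁴.
T = (7.319×10⁷)^(1/4).

T ≈ 92.5 K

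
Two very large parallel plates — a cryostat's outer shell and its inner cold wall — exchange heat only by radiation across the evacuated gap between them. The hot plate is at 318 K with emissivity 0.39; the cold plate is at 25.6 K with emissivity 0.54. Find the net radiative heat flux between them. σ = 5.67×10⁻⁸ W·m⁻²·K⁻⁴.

q ≈ 170 W/m²

For two infinite grey parallel plates, q = σ(T₁⁴ − T₂⁴)/(1/ε₁ + 1/ε₂ − 1).
T₁⁴ − T₂⁴ = 1.023×10¹⁰ − 4.295×10⁵ = 1.023×10¹⁰ K⁴.
1/ε₁ + 1/ε₂ − 1 = 2.564 + 1.852 − 1 = 3.416.
q = 5.67×10⁻⁸ × 1.023×10¹⁰ / 3.416.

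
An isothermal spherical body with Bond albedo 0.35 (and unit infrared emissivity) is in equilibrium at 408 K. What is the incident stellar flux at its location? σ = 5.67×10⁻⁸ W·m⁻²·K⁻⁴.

(1−a)S·πr² = σ·4πr²·T⁴ ⇒ S = 4σT⁴/(1−a).
S = 4·5.67×10⁻⁸·2.771×10¹⁰/0.650.

S ≈ 9670 W/m²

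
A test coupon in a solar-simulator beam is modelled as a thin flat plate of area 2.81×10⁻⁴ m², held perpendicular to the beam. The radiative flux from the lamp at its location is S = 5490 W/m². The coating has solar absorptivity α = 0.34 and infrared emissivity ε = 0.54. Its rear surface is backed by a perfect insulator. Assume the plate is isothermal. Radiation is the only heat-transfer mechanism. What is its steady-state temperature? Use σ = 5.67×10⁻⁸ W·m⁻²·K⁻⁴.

T ≈ 497 K

At equilibrium, absorbed power = emitted power.
Absorbing cross-section = A = 2.810×10⁻⁴ m²; emitting surface = A = 2.810×10⁻⁴ m² (ratio 1).
αS·A_cross = εσ·A_surf·T⁴  ⇒  T⁴ = αS/(ε·1σ).
T⁴ = 0.340·5490/(0.54·1·5.67×10⁻⁸) = 6.096×10¹⁰ K⁴.
T = (6.096×10¹⁰)^(1/4).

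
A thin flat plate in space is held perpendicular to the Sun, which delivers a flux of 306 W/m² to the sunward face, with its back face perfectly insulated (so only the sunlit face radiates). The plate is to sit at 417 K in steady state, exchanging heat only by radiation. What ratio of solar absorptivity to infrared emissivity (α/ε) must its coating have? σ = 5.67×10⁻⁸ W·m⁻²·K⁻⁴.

α/ε ≈ 5.60

Balance: αS·A = εσ·1A·T⁴ ⇒ α/ε = σT⁴/S.
α/ε = 5.67×10⁻⁸·(417)⁴/306 = 5.67×10⁻⁸·3.024×10¹⁰/306.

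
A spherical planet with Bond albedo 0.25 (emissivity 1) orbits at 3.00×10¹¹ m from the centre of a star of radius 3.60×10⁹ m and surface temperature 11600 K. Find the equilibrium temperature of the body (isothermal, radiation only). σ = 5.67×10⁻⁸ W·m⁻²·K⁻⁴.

T ≈ 836 K

The star's surface emits σT_*⁴; at distance d the flux is S = σT_*⁴(R_*/d)².
S = 5.67×10⁻⁸·(11600)⁴·(3.60×10⁹/3.00×10¹¹)² = 1.478×10⁵ W/m².
For an isothermal sphere T⁴ = (1−a)S/(4σ) = 4.889×10¹¹ K⁴.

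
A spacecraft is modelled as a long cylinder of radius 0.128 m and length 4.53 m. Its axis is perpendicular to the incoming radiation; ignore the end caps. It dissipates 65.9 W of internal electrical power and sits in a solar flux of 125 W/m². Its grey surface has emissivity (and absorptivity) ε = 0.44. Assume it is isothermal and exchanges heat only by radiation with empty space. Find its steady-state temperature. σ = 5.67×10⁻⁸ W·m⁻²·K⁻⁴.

At steady state, absorbed solar power + internal power = radiated power.
Absorbed: α·S·A_cross = 0.44·125·1.160 = 63.78 W (cross-section 2rL).
Total input = 63.78 + 65.9 = 129.7 W.
Radiated: εσ·A_surf·T⁴ with A_surf = 2πrL = 3.643 m².
T⁴ = 129.7/(0.44·5.67×10⁻⁸·3.643) = 1.427×10⁹ K⁴.

T ≈ 194 K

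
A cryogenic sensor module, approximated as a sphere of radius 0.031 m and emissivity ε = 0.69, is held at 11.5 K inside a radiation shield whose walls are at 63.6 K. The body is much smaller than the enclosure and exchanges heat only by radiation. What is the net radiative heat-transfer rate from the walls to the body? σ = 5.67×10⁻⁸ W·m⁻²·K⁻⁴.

For a small grey body in a large enclosure: P_net = εσA(T_body⁴ − T_wall⁴).
A = 4πr² = 0.01208 m²; T_body⁴ − T_wall⁴ = 17490 − 1.636×10⁷ = -1.634×10⁷ K⁴.
|P_net| = 0.69·5.67×10⁻⁸·0.01208·1.634×10⁷.

P_net ≈ 0.00772 W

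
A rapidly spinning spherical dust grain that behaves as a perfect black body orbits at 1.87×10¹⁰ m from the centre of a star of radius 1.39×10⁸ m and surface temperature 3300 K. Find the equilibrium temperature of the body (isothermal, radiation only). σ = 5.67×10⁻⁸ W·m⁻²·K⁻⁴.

T ≈ 201 K

The star's surface emits σT_*⁴; at distance d the flux is S = σT_*⁴(R_*/d)².
S = 5.67×10⁻⁸·(3300)⁴·(1.39×10⁸/1.87×10¹⁰)² = 371.5 W/m².
For an isothermal sphere T⁴ = (1−a)S/(4σ) = 1.638×10⁹ K⁴.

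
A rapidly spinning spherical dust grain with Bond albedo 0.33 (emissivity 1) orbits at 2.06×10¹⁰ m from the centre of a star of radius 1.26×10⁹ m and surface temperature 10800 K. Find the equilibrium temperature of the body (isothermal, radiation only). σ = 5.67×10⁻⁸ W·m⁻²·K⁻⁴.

T ≈ 1710 K

The star's surface emits σT_*⁴; at distance d the flux is S = σT_*⁴(R_*/d)².
S = 5.67×10⁻⁸·(10800)⁴·(1.26×10⁹/2.06×10¹⁰)² = 2.886×10⁶ W/m².
For an isothermal sphere T⁴ = (1−a)S/(4σ) = 8.525×10¹² K⁴.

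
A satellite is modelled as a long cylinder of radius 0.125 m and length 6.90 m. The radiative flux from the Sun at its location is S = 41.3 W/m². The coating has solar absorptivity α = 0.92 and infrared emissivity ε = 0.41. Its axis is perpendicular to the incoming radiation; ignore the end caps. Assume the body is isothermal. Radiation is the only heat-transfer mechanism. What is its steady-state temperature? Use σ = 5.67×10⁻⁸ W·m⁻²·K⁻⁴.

At equilibrium, absorbed power = emitted power.
Absorbing cross-section = 2rL = 1.725 m²; emitting surface = 2πrL = 5.419 m² (ratio π).
αS·A_cross = εσ·A_surf·T⁴  ⇒  T⁴ = αS/(ε·πσ).
T⁴ = 0.920·41.3/(0.41·π·5.67×10⁻⁸) = 5.203×10⁸ K⁴.
T = (5.203×10⁸)^(1/4).

T ≈ 151 K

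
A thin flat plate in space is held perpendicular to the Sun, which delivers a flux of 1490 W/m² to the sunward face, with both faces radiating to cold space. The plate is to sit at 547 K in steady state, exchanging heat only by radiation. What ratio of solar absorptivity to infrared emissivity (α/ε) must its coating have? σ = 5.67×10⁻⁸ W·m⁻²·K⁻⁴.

α/ε ≈ 6.81

Balance: αS·A = εσ·2A·T⁴ ⇒ α/ε = 2σT⁴/S.
α/ε = 2·5.67×10⁻⁸·(547)⁴/1490 = 2·5.67×10⁻⁸·8.953×10¹⁰/1490.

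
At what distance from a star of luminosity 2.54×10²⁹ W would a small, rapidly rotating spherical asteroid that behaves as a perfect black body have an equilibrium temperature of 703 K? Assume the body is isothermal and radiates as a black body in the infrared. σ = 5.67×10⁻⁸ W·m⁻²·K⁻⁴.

For an isothermal black-emitting sphere, (1−a)S·πr² = σ·4πr²·T⁴ ⇒ S = 4σT⁴/(1−a).
S = 4·5.67×10⁻⁸·(703)⁴/1.00 = 55390 W/m².
Flux falls as S = L/(4πd²), so d = √(L/(4πS)) = √(2.54×10²⁹/(4π·55390)).

d ≈ 6.04×10¹¹ m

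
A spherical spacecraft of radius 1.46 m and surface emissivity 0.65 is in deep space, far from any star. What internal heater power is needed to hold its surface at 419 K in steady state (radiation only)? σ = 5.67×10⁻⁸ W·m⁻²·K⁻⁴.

P ≈ 30400 W

P = εσ·4πr²·T⁴.
4πr² = 26.79 m²; T⁴ = 3.082×10¹⁰ K⁴.
P = 0.65·5.67×10⁻⁸·26.79·3.082×10¹⁰.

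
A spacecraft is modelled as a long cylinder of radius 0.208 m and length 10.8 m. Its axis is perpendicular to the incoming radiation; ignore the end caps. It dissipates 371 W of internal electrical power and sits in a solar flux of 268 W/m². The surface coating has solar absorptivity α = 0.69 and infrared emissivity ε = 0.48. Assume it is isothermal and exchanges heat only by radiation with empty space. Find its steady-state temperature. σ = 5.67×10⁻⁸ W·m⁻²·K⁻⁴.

T ≈ 237 K

At steady state, absorbed solar power + internal power = radiated power.
Absorbed: α·S·A_cross = 0.69·268·4.493 = 830.8 W (cross-section 2rL).
Total input = 830.8 + 371 = 1202 W.
Radiated: εσ·A_surf·T⁴ with A_surf = 2πrL = 14.11 m².
T⁴ = 1202/(0.48·5.67×10⁻⁸·14.11) = 3.129×10⁹ K⁴.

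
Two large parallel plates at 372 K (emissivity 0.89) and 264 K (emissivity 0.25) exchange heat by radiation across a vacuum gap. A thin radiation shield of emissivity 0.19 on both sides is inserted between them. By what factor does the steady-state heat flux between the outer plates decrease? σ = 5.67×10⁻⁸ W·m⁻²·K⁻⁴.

factor ≈ 3.31

Without shield: q₀ = σΔ(T⁴)/(1/ε₁+1/ε₂−1) with denominator 4.124.
With shield the two gaps are in series; the resistances add: (1/ε₁+1/ε_s−1)+(1/ε_s+1/ε₂−1) = 5.387+8.263 = 13.65.
Heat-flux ratio q₀/q = 13.65/4.124.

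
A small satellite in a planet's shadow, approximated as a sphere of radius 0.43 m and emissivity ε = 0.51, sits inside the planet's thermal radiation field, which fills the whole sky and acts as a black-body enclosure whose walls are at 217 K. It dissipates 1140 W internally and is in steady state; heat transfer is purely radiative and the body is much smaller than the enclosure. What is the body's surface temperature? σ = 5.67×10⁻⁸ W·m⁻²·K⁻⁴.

For a small grey body in a large enclosure, net radiated power = εσA(T⁴ − T_w⁴).
Steady state: P = εσA(T⁴ − T_w⁴) with A = 4πr² = 2.324 m².
T⁴ = P/(εσA) + T_w⁴ = 1140/(0.51·5.67×10⁻⁸·2.324) + (217)⁴
    = 1.697×10¹⁰ + 2.217×10⁹ = 1.918×10¹⁰ K⁴.

T ≈ 372 K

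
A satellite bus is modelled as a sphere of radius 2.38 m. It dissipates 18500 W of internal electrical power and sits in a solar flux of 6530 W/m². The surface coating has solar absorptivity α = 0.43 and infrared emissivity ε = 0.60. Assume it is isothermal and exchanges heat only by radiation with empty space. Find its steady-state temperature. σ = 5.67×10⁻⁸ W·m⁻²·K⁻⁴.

At steady state, absorbed solar power + internal power = radiated power.
Absorbed: α·S·A_cross = 0.43·6530·17.80 = 49970 W (cross-section πr²).
Total input = 49970 + 18500 = 68470 W.
Radiated: εσ·A_surf·T⁴ with A_surf = 4πr² = 71.18 m².
T⁴ = 68470/(0.60·5.67×10⁻⁸·71.18) = 2.827×10¹⁰ K⁴.

T ≈ 410 K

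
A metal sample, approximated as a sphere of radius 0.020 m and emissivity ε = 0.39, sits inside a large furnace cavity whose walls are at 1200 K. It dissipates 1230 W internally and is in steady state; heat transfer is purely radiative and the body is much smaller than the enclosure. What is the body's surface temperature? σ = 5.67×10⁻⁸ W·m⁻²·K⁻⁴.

For a small grey body in a large enclosure, net radiated power = εσA(T⁴ − T_w⁴).
Steady state: P = εσA(T⁴ − T_w⁴) with A = 4πr² = 0.005027 m².
T⁴ = P/(εσA) + T_w⁴ = 1230/(0.39·5.67×10⁻⁸·0.005027) + (1200)⁴
    = 1.107×10¹³ + 2.074×10¹² = 1.314×10¹³ K⁴.

T ≈ 1900 K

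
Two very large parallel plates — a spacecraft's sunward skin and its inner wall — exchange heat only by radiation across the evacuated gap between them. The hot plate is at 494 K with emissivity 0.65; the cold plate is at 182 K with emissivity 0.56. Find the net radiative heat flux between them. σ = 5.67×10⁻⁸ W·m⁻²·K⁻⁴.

q ≈ 1430 W/m²

For two infinite grey parallel plates, q = σ(T₁⁴ − T₂⁴)/(1/ε₁ + 1/ε₂ − 1).
T₁⁴ − T₂⁴ = 5.955×10¹⁰ − 1.097×10⁹ = 5.846×10¹⁰ K⁴.
1/ε₁ + 1/ε₂ − 1 = 1.538 + 1.786 − 1 = 2.324.
q = 5.67×10⁻⁸ × 5.846×10¹⁰ / 2.324.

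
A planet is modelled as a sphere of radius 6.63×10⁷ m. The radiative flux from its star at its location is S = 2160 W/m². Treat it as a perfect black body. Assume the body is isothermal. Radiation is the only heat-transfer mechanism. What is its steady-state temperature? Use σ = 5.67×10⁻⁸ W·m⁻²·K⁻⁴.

T ≈ 312 K

At equilibrium, absorbed power = emitted power.
Absorbing cross-section = πr² = 1.381×10¹⁶ m²; emitting surface = 4πr² = 5.524×10¹⁶ m² (ratio 4).
S·A_cross = εσ·A_surf·T⁴  ⇒  T⁴ = S/(4σ).
T⁴ = 1.00·2160/(4·5.67×10⁻⁸) = 9.524×10⁹ K⁴.
T = (9.524×10⁹)^(1/4).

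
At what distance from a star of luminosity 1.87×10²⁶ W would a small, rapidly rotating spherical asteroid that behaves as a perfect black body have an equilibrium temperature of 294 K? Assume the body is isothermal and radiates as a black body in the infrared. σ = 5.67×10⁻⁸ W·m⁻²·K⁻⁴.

d ≈ 9.37×10¹⁰ m

For an isothermal black-emitting sphere, (1−a)S·πr² = σ·4πr²·T⁴ ⇒ S = 4σT⁴/(1−a).
S = 4·5.67×10⁻⁸·(294)⁴/1.00 = 1694 W/m².
Flux falls as S = L/(4πd²), so d = √(L/(4πS)) = √(1.87×10²⁶/(4π·1694)).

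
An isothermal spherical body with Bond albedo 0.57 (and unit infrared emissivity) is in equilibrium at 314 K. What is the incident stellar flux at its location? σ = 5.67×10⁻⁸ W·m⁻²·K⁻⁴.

(1−a)S·πr² = σ·4πr²·T⁴ ⇒ S = 4σT⁴/(1−a).
S = 4·5.67×10⁻⁸·9.721×10⁹/0.430.

S ≈ 5130 W/m²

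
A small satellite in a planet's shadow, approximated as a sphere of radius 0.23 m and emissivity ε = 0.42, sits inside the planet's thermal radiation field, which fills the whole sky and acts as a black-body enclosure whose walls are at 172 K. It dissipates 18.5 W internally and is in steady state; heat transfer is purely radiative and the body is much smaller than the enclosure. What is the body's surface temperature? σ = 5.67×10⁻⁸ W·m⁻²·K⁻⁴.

For a small grey body in a large enclosure, net radiated power = εσA(T⁴ − T_w⁴).
Steady state: P = εσA(T⁴ − T_w⁴) with A = 4πr² = 0.6648 m².
T⁴ = P/(εσA) + T_w⁴ = 18.5/(0.42·5.67×10⁻⁸·0.6648) + (172)⁴
    = 1.169×10⁹ + 8.752×10⁸ = 2.044×10⁹ K⁴.

T ≈ 213 K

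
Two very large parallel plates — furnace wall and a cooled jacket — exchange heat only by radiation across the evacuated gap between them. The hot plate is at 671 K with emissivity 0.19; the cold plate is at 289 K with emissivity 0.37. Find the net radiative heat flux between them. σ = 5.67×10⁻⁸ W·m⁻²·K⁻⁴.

q ≈ 1590 W/m²

For two infinite grey parallel plates, q = σ(T₁⁴ − T₂⁴)/(1/ε₁ + 1/ε₂ − 1).
T₁⁴ − T₂⁴ = 2.027×10¹¹ − 6.976×10⁹ = 1.957×10¹¹ K⁴.
1/ε₁ + 1/ε₂ − 1 = 5.263 + 2.703 − 1 = 6.966.
q = 5.67×10⁻⁸ × 1.957×10¹¹ / 6.966.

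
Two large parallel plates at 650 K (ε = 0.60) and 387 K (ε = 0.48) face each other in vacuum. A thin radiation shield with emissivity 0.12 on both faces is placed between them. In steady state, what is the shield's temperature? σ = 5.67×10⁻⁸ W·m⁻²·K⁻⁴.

T_s ≈ 565 K

In steady state the net flux on the hot side equals that on the cold side.
σ(T₁⁴−T_s⁴)/D₁ = σ(T_s⁴−T₂⁴)/D₂, with D₁ = 1/ε₁+1/ε_s−1 = 9.000, D₂ = 1/ε_s+1/ε₂−1 = 9.417.
Solve for T_s⁴: T_s⁴ = (D₂·T₁⁴ + D₁·T₂⁴)/(D₁+D₂) = 1.022×10¹¹ K⁴.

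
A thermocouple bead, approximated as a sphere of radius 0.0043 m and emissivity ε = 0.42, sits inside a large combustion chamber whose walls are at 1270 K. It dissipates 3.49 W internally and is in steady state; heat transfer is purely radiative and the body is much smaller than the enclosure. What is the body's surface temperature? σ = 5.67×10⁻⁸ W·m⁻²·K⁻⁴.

T ≈ 1340 K

For a small grey body in a large enclosure, net radiated power = εσA(T⁴ − T_w⁴).
Steady state: P = εσA(T⁴ − T_w⁴) with A = 4πr² = 2.324×10⁻⁴ m².
T⁴ = P/(εσA) + T_w⁴ = 3.49/(0.42·5.67×10⁻⁸·2.324×10⁻⁴) + (1270)⁴
    = 6.307×10¹¹ + 2.601×10¹² = 3.232×10¹² K⁴.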